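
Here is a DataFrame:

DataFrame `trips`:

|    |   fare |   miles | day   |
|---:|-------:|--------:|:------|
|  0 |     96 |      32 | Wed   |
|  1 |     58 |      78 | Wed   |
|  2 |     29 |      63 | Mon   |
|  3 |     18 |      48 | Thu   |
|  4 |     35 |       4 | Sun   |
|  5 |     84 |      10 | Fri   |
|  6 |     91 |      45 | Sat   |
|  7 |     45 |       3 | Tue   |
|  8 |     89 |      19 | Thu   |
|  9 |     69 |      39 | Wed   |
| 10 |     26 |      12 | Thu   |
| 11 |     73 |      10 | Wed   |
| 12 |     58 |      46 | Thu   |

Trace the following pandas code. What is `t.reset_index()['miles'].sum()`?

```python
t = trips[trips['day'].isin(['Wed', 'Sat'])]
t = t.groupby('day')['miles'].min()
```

filter rows where day in ['Wed', 'Sat']:
    fare  miles  day
0     96     32  Wed
1     58     78  Wed
6     91     45  Sat
9     69     39  Wed
11    73     10  Wed
group by day, min of miles:
day
Sat    45
Wed    10
Name: miles, dtype: int64
reset_index():
   day  miles
0  Sat     45
1  Wed     10
Taking the sum of column 'miles' gives 55.

55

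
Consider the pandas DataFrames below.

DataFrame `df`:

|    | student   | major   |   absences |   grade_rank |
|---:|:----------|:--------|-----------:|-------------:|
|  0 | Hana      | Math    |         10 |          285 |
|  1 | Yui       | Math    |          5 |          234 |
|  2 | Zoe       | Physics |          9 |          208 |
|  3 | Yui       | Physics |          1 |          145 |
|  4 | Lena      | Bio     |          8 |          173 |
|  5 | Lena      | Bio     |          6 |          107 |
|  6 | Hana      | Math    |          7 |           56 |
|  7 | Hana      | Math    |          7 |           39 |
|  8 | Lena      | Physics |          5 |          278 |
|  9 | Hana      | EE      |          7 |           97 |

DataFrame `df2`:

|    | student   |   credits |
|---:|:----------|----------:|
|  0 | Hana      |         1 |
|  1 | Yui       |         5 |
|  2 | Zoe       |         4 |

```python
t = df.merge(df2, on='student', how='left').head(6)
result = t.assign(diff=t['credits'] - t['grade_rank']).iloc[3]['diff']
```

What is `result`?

-140.0

merge on 'student' (how='left') → 10 rows:
  student    major  absences  grade_rank  credits
0    Hana     Math        10         285      1.0
1     Yui     Math         5         234      5.0
2     Zoe  Physics         9         208      4.0
3     Yui  Physics         1         145      5.0
4    Lena      Bio         8         173      NaN
5    Lena      Bio         6         107      NaN
6    Hana     Math         7          56      1.0
7    Hana     Math         7          39      1.0
8    Lena  Physics         5         278      NaN
9    Hana       EE         7          97      1.0
take first 6 rows:
  student    major  absences  grade_rank  credits
0    Hana     Math        10         285      1.0
1     Yui     Math         5         234      5.0
2     Zoe  Physics         9         208      4.0
3     Yui  Physics         1         145      5.0
4    Lena      Bio         8         173      NaN
5    Lena      Bio         6         107      NaN
add column diff = t['credits'] - t['grade_rank']:
  student    major  absences  grade_rank  credits   diff
0    Hana     Math        10         285      1.0 -284.0
1     Yui     Math         5         234      5.0 -229.0
2     Zoe  Physics         9         208      4.0 -204.0
3     Yui  Physics         1         145      5.0 -140.0
4    Lena      Bio         8         173      NaN    NaN
5    Lena      Bio         6         107      NaN    NaN
Hence -140.0.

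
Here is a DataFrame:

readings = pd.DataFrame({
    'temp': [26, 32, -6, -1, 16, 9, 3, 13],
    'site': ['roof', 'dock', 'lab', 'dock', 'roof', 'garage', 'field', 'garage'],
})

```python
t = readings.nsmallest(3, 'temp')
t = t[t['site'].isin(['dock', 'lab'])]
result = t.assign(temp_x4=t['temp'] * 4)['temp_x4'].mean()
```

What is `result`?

take 3 rows with smallest temp:
   temp   site
2    -6    lab
3    -1   dock
6     3  field
filter rows where site in ['dock', 'lab']:
   temp  site
2    -6   lab
3    -1  dock
add column temp_x4 = t['temp'] * 4:
   temp  site  temp_x4
2    -6   lab      -24
3    -1  dock       -4
Hence -14.0.

-14.0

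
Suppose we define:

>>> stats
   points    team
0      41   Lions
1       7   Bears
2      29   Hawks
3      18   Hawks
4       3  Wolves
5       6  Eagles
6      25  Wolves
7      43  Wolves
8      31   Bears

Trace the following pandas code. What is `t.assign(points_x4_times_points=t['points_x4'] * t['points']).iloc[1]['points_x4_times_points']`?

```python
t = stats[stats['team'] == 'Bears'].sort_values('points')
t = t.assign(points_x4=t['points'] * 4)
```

filter rows where team == 'Bears':
   points   team
1       7  Bears
8      31  Bears
sort by points:
   points   team
1       7  Bears
8      31  Bears
add column points_x4 = t['points'] * 4:
   points   team  points_x4
1       7  Bears         28
8      31  Bears        124
add column points_x4_times_points = t['points_x4'] * t['points']:
   points   team  points_x4  points_x4_times_points
1       7  Bears         28                     196
8      31  Bears        124                    3844
So iloc[1]['points_x4_times_points'] = 3844.

3844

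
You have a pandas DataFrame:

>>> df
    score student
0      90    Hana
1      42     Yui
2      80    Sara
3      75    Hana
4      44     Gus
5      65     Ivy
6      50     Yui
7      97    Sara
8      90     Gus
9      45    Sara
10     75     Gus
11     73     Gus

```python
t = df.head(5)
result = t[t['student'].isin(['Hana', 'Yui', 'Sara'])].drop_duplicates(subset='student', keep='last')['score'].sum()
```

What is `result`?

197

take first 5 rows:
   score student
0     90    Hana
1     42     Yui
2     80    Sara
3     75    Hana
4     44     Gus
filter rows where student in ['Hana', 'Yui', 'Sara']:
   score student
0     90    Hana
1     42     Yui
2     80    Sara
3     75    Hana
drop duplicate student (keep=last):
   score student
1     42     Yui
2     80    Sara
3     75    Hana
Then the sum of column 'score': 197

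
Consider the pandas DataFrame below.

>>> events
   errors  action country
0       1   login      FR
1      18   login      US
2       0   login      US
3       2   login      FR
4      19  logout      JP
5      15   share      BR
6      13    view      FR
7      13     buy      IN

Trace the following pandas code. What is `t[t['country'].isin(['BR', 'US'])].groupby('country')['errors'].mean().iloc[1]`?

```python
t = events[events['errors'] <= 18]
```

9.0

filter rows where errors <= 18:
   errors action country
0       1  login      FR
1      18  login      US
2       0  login      US
3       2  login      FR
5      15  share      BR
6      13   view      FR
7      13    buy      IN
filter rows where country in ['BR', 'US']:
   errors action country
1      18  login      US
2       0  login      US
5      15  share      BR
group by country, mean of errors:
country
BR    15.0
US     9.0
Name: errors, dtype: float64
Hence 9.0.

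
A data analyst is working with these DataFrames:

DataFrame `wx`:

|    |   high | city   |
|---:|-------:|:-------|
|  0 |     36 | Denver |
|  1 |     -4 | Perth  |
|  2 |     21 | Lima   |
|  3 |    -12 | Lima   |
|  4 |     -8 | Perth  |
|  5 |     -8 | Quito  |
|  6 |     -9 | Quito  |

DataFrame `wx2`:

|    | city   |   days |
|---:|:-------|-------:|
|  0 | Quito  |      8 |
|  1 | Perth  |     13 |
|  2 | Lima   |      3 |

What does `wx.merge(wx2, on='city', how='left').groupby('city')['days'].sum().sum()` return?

48.0

merge on 'city' (how='left') → 7 rows:
   high    city  days
0    36  Denver   NaN
1    -4   Perth  13.0
2    21    Lima   3.0
3   -12    Lima   3.0
4    -8   Perth  13.0
5    -8   Quito   8.0
6    -9   Quito   8.0
group by city, sum of days:
city
Denver     0.0
Lima       6.0
Perth     26.0
Quito     16.0
Name: days, dtype: float64
Taking the sum of the resulting series gives 48.0.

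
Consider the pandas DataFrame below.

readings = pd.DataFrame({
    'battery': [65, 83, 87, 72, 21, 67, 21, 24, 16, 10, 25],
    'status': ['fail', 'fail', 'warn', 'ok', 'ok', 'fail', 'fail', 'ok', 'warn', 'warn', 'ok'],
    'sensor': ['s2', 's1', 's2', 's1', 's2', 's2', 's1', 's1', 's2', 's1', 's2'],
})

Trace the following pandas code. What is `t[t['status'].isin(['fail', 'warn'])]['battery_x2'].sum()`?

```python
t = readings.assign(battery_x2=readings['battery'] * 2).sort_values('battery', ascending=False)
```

add column battery_x2 = readings['battery'] * 2:
    battery status sensor  battery_x2
0        65   fail     s2         130
1        83   fail     s1         166
2        87   warn     s2         174
3        72     ok     s1         144
4        21     ok     s2          42
5        67   fail     s2         134
6        21   fail     s1          42
7        24     ok     s1          48
8        16   warn     s2          32
9        10   warn     s1          20
10       25     ok     s2          50
sort by battery descending:
    battery status sensor  battery_x2
2        87   warn     s2         174
1        83   fail     s1         166
3        72     ok     s1         144
5        67   fail     s2         134
0        65   fail     s2         130
10       25     ok     s2          50
7        24     ok     s1          48
4        21     ok     s2          42
6        21   fail     s1          42
8        16   warn     s2          32
9        10   warn     s1          20
filter rows where status in ['fail', 'warn']:
   battery status sensor  battery_x2
2       87   warn     s2         174
1       83   fail     s1         166
5       67   fail     s2         134
0       65   fail     s2         130
6       21   fail     s1          42
8       16   warn     s2          32
9       10   warn     s1          20

698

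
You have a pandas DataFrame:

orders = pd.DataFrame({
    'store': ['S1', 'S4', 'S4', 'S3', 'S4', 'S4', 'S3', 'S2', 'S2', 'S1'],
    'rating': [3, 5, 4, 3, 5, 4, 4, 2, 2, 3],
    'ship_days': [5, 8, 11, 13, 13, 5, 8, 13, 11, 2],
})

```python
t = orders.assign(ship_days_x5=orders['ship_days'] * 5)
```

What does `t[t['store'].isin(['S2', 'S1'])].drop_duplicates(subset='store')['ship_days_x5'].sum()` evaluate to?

add column ship_days_x5 = orders['ship_days'] * 5:
  store  rating  ship_days  ship_days_x5
0    S1       3          5            25
1    S4       5          8            40
2    S4       4         11            55
3    S3       3         13            65
4    S4       5         13            65
5    S4       4          5            25
6    S3       4          8            40
7    S2       2         13            65
8    S2       2         11            55
9    S1       3          2            10
filter rows where store in ['S2', 'S1']:
  store  rating  ship_days  ship_days_x5
0    S1       3          5            25
7    S2       2         13            65
8    S2       2         11            55
9    S1       3          2            10
drop duplicate store (keep=first):
  store  rating  ship_days  ship_days_x5
0    S1       3          5            25
7    S2       2         13            65

90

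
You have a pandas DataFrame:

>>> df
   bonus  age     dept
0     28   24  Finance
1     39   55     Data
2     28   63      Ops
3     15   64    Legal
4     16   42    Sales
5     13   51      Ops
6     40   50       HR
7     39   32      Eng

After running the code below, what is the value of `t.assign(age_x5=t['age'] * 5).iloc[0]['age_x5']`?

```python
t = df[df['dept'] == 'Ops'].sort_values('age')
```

filter rows where dept == 'Ops':
   bonus  age dept
2     28   63  Ops
5     13   51  Ops
sort by age:
   bonus  age dept
5     13   51  Ops
2     28   63  Ops
add column age_x5 = t['age'] * 5:
   bonus  age dept  age_x5
5     13   51  Ops     255
2     28   63  Ops     315
Reading off the value at position 0, column 'age_x5', we get 255.

255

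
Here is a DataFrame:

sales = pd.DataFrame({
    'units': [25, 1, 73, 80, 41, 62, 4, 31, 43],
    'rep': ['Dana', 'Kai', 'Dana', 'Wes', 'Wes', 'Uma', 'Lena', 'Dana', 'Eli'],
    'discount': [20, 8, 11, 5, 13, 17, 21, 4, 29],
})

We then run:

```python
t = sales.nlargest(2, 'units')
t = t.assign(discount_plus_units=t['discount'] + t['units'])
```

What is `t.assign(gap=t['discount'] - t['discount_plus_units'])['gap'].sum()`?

take 2 rows with largest units:
   units   rep  discount
3     80   Wes         5
2     73  Dana        11
add column discount_plus_units = t['discount'] + t['units']:
   units   rep  discount  discount_plus_units
3     80   Wes         5                   85
2     73  Dana        11                   84
add column gap = t['discount'] - t['discount_plus_units']:
   units   rep  discount  discount_plus_units  gap
3     80   Wes         5                   85  -80
2     73  Dana        11                   84  -73
Taking the sum of column 'gap' gives -153.

-153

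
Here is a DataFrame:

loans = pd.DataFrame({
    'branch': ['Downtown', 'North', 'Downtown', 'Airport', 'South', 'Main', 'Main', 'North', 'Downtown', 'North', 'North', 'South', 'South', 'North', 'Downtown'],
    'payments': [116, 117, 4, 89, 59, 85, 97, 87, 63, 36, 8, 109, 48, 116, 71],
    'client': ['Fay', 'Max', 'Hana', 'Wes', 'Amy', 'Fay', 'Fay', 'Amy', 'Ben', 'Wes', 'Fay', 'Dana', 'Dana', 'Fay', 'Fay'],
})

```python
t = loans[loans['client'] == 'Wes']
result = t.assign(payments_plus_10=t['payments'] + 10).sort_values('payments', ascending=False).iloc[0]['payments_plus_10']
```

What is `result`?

filter rows where client == 'Wes':
    branch  payments client
3  Airport        89    Wes
9    North        36    Wes
add column payments_plus_10 = t['payments'] + 10:
    branch  payments client  payments_plus_10
3  Airport        89    Wes                99
9    North        36    Wes                46
sort by payments descending:
    branch  payments client  payments_plus_10
3  Airport        89    Wes                99
9    North        36    Wes                46

99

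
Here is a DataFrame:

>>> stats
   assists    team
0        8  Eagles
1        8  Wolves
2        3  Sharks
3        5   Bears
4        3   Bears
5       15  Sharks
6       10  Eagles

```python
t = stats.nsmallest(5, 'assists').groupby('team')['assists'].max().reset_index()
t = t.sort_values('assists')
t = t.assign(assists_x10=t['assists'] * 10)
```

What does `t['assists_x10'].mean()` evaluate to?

take 5 rows with smallest assists:
   assists    team
2        3  Sharks
4        3   Bears
3        5   Bears
0        8  Eagles
1        8  Wolves
group by team, max of assists:
team
Bears     5
Eagles    8
Sharks    3
Wolves    8
Name: assists, dtype: int64
reset_index():
     team  assists
0   Bears        5
1  Eagles        8
2  Sharks        3
3  Wolves        8
sort by assists:
     team  assists
2  Sharks        3
0   Bears        5
1  Eagles        8
3  Wolves        8
add column assists_x10 = t['assists'] * 10:
     team  assists  assists_x10
2  Sharks        3           30
0   Bears        5           50
1  Eagles        8           80
3  Wolves        8           80
Finally, mean of column 'assists_x10' = 60.0.

60.0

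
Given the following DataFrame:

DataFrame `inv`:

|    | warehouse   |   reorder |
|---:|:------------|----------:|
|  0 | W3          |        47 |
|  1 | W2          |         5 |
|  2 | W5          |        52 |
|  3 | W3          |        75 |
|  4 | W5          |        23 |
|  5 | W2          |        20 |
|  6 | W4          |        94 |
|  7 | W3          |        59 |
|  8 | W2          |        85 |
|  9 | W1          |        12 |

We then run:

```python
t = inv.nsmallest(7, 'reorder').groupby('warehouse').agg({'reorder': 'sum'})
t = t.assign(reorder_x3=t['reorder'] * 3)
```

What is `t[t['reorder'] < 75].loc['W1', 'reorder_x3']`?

36

take 7 rows with smallest reorder:
  warehouse  reorder
1        W2        5
9        W1       12
5        W2       20
4        W5       23
0        W3       47
2        W5       52
7        W3       59
group by warehouse, sum of reorder:
           reorder
warehouse         
W1              12
W2              25
W3             106
W5              75
add column reorder_x3 = t['reorder'] * 3:
           reorder  reorder_x3
warehouse                     
W1              12          36
W2              25          75
W3             106         318
W5              75         225
filter rows where reorder < 75:
           reorder  reorder_x3
warehouse                     
W1              12          36
W2              25          75
The value at row 'W1', column 'reorder_x3' is 36.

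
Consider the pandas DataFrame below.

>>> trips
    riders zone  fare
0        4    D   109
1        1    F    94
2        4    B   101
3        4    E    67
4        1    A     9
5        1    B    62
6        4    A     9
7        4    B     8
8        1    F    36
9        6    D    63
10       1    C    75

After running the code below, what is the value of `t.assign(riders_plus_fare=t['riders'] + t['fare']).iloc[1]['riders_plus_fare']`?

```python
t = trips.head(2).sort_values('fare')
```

take first 2 rows:
   riders zone  fare
0       4    D   109
1       1    F    94
sort by fare:
   riders zone  fare
1       1    F    94
0       4    D   109
add column riders_plus_fare = t['riders'] + t['fare']:
   riders zone  fare  riders_plus_fare
1       1    F    94                95
0       4    D   109               113

113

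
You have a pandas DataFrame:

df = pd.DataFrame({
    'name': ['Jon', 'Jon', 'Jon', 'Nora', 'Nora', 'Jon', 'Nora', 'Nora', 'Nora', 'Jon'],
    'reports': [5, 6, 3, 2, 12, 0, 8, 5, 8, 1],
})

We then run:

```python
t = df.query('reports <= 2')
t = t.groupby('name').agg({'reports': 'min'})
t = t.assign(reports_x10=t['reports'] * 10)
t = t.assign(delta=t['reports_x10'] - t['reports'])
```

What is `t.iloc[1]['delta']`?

18

filter rows where reports <= 2:
   name  reports
3  Nora        2
5   Jon        0
9   Jon        1
group by name, min of reports:
      reports
name         
Jon         0
Nora        2
add column reports_x10 = t['reports'] * 10:
      reports  reports_x10
name                      
Jon         0            0
Nora        2           20
add column delta = t['reports_x10'] - t['reports']:
      reports  reports_x10  delta
name                             
Jon         0            0      0
Nora        2           20     18
Then the value at position 1, column 'delta': 18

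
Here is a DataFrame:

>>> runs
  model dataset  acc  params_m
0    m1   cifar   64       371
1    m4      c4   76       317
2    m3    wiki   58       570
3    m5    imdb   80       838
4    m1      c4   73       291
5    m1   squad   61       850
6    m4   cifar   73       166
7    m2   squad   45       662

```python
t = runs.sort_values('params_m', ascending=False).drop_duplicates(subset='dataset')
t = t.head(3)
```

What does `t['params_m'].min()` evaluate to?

570

sort by params_m descending:
  model dataset  acc  params_m
5    m1   squad   61       850
3    m5    imdb   80       838
7    m2   squad   45       662
2    m3    wiki   58       570
0    m1   cifar   64       371
1    m4      c4   76       317
4    m1      c4   73       291
6    m4   cifar   73       166
drop duplicate dataset (keep=first):
  model dataset  acc  params_m
5    m1   squad   61       850
3    m5    imdb   80       838
2    m3    wiki   58       570
0    m1   cifar   64       371
1    m4      c4   76       317
take first 3 rows:
  model dataset  acc  params_m
5    m1   squad   61       850
3    m5    imdb   80       838
2    m3    wiki   58       570
Then the min of column 'params_m': 570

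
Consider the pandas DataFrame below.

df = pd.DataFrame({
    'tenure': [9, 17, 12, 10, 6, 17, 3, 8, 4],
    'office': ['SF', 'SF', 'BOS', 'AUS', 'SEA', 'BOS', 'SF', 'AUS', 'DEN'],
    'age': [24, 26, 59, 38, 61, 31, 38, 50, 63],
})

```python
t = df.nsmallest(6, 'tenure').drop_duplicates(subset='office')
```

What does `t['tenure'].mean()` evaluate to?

5.25

take 6 rows with smallest tenure:
   tenure office  age
6       3     SF   38
8       4    DEN   63
4       6    SEA   61
7       8    AUS   50
0       9     SF   24
3      10    AUS   38
drop duplicate office (keep=first):
   tenure office  age
6       3     SF   38
8       4    DEN   63
4       6    SEA   61
7       8    AUS   50
Then the mean of column 'tenure': 5.25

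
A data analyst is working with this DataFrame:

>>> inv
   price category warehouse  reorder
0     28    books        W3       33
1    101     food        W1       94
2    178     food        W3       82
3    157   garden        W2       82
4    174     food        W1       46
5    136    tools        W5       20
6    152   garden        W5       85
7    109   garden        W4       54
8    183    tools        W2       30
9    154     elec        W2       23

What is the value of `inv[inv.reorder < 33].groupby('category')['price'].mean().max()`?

filter rows where reorder < 33:
   price category warehouse  reorder
5    136    tools        W5       20
8    183    tools        W2       30
9    154     elec        W2       23
group by category, mean of price:
category
elec     154.0
tools    159.5
Name: price, dtype: float64
Finally, max of the resulting series = 159.5.

159.5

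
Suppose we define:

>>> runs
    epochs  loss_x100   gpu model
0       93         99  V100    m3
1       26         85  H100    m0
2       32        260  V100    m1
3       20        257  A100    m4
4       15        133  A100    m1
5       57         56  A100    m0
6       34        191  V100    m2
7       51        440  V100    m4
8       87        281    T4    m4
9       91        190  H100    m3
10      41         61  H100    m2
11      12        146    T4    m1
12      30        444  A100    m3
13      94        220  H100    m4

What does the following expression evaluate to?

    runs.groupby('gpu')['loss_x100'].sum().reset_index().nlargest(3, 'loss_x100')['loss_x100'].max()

990

group by gpu, sum of loss_x100:
gpu
A100    890
H100    556
T4      427
V100    990
Name: loss_x100, dtype: int64
reset_index():
    gpu  loss_x100
0  A100        890
1  H100        556
2    T4        427
3  V100        990
take 3 rows with largest loss_x100:
    gpu  loss_x100
3  V100        990
0  A100        890
1  H100        556
So max() = 990.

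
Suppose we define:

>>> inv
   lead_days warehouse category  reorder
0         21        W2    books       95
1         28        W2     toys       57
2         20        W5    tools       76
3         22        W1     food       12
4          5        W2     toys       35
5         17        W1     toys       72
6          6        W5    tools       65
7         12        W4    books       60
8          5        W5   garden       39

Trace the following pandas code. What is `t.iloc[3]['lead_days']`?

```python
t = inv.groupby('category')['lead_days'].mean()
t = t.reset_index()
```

group by category, mean of lead_days:
category
books     16.500000
food      22.000000
garden     5.000000
tools     13.000000
toys      16.666667
Name: lead_days, dtype: float64
reset_index():
  category  lead_days
0    books  16.500000
1     food  22.000000
2   garden   5.000000
3    tools  13.000000
4     toys  16.666667
So iloc[3]['lead_days'] = 13.0.

13.0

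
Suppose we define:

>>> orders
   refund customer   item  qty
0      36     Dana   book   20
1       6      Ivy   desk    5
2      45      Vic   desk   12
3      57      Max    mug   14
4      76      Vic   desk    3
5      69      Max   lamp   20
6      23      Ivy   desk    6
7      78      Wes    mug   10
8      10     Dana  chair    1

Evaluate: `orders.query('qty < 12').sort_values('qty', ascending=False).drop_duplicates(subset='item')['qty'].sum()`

filter rows where qty < 12:
   refund customer   item  qty
1       6      Ivy   desk    5
4      76      Vic   desk    3
6      23      Ivy   desk    6
7      78      Wes    mug   10
8      10     Dana  chair    1
sort by qty descending:
   refund customer   item  qty
7      78      Wes    mug   10
6      23      Ivy   desk    6
1       6      Ivy   desk    5
4      76      Vic   desk    3
8      10     Dana  chair    1
drop duplicate item (keep=first):
   refund customer   item  qty
7      78      Wes    mug   10
6      23      Ivy   desk    6
8      10     Dana  chair    1
Reading off the sum of column 'qty', we get 17.

17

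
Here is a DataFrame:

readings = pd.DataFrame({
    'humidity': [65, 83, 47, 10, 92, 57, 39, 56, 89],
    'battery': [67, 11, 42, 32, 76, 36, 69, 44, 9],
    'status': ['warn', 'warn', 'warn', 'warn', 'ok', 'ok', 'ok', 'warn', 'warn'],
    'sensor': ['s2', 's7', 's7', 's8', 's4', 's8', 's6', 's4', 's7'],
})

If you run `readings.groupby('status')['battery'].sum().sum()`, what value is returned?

386

group by status, sum of battery:
status
ok      181
warn    205
Name: battery, dtype: int64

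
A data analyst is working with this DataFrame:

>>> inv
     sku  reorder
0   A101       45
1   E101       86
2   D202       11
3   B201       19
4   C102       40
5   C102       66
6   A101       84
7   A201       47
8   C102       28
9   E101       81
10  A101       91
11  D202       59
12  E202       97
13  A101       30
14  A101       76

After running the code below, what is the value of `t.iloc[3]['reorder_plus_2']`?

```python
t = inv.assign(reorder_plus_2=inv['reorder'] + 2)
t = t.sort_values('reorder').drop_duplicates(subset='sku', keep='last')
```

68

add column reorder_plus_2 = inv['reorder'] + 2:
     sku  reorder  reorder_plus_2
0   A101       45              47
1   E101       86              88
2   D202       11              13
3   B201       19              21
4   C102       40              42
5   C102       66              68
6   A101       84              86
7   A201       47              49
8   C102       28              30
9   E101       81              83
10  A101       91              93
11  D202       59              61
12  E202       97              99
13  A101       30              32
14  A101       76              78
sort by reorder:
     sku  reorder  reorder_plus_2
2   D202       11              13
3   B201       19              21
8   C102       28              30
13  A101       30              32
4   C102       40              42
0   A101       45              47
7   A201       47              49
11  D202       59              61
5   C102       66              68
14  A101       76              78
9   E101       81              83
6   A101       84              86
1   E101       86              88
10  A101       91              93
12  E202       97              99
drop duplicate sku (keep=last):
     sku  reorder  reorder_plus_2
3   B201       19              21
7   A201       47              49
11  D202       59              61
5   C102       66              68
1   E101       86              88
10  A101       91              93
12  E202       97              99
Hence 68.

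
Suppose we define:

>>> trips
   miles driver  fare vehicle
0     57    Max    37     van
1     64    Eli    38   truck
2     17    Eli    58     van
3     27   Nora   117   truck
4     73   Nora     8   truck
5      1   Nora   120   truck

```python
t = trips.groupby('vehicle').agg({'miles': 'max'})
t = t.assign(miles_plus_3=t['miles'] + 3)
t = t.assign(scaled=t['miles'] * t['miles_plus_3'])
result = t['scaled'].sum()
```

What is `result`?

group by vehicle, max of miles:
         miles
vehicle       
truck       73
van         57
add column miles_plus_3 = t['miles'] + 3:
         miles  miles_plus_3
vehicle                     
truck       73            76
van         57            60
add column scaled = t['miles'] * t['miles_plus_3']:
         miles  miles_plus_3  scaled
vehicle                             
truck       73            76    5548
van         57            60    3420
Hence 8968.

8968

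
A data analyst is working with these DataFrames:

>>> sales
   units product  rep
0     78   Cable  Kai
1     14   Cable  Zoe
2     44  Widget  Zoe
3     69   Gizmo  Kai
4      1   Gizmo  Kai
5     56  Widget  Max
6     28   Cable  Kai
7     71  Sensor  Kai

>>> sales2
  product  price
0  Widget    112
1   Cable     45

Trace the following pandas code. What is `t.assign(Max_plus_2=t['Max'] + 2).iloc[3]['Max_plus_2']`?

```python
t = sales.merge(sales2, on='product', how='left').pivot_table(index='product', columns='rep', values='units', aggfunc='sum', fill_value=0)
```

58

merge on 'product' (how='left') → 8 rows:
   units product  rep  price
0     78   Cable  Kai   45.0
1     14   Cable  Zoe   45.0
2     44  Widget  Zoe  112.0
3     69   Gizmo  Kai    NaN
4      1   Gizmo  Kai    NaN
5     56  Widget  Max  112.0
6     28   Cable  Kai   45.0
7     71  Sensor  Kai    NaN
pivot: rows=product, cols=rep, sum(units):
rep      Kai  Max  Zoe
product               
Cable    106    0   14
Gizmo     70    0    0
Sensor    71    0    0
Widget     0   56   44
add column Max_plus_2 = t['Max'] + 2:
rep      Kai  Max  Zoe  Max_plus_2
product                           
Cable    106    0   14           2
Gizmo     70    0    0           2
Sensor    71    0    0           2
Widget     0   56   44          58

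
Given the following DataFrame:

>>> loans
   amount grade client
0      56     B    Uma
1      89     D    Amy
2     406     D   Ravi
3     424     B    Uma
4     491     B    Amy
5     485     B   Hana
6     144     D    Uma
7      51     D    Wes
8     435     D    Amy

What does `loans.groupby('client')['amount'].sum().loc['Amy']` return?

1015

group by client, sum of amount:
client
Amy     1015
Hana     485
Ravi     406
Uma      624
Wes       51
Name: amount, dtype: int64
Finally, value at index 'Amy' = 1015.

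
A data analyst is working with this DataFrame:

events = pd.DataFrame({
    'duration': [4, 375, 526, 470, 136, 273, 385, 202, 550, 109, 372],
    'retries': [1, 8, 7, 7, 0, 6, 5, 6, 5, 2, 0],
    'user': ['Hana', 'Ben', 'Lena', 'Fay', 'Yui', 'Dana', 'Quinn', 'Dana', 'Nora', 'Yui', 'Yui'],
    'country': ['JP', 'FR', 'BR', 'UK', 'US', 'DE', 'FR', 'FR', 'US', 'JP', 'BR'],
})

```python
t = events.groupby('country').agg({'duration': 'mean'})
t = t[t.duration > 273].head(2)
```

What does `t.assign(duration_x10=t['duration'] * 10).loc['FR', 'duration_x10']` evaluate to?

3206.66666667

group by country, mean of duration:
           duration
country            
BR       449.000000
DE       273.000000
FR       320.666667
JP        56.500000
UK       470.000000
US       343.000000
filter rows where duration > 273:
           duration
country            
BR       449.000000
FR       320.666667
UK       470.000000
US       343.000000
take first 2 rows:
           duration
country            
BR       449.000000
FR       320.666667
add column duration_x10 = t['duration'] * 10:
           duration  duration_x10
country                          
BR       449.000000   4490.000000
FR       320.666667   3206.666667
Reading off the value at row 'FR', column 'duration_x10', we get 3206.66666667.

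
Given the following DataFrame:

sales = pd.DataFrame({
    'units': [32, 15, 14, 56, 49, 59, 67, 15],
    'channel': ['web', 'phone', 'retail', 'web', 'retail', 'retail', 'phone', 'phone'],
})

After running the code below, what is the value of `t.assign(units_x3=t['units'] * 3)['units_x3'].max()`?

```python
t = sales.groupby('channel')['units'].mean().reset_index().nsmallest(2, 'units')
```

group by channel, mean of units:
channel
phone     32.333333
retail    40.666667
web       44.000000
Name: units, dtype: float64
reset_index():
  channel      units
0   phone  32.333333
1  retail  40.666667
2     web  44.000000
take 2 rows with smallest units:
  channel      units
0   phone  32.333333
1  retail  40.666667
add column units_x3 = t['units'] * 3:
  channel      units  units_x3
0   phone  32.333333      97.0
1  retail  40.666667     122.0
max of column 'units_x3' → 122.0

122.0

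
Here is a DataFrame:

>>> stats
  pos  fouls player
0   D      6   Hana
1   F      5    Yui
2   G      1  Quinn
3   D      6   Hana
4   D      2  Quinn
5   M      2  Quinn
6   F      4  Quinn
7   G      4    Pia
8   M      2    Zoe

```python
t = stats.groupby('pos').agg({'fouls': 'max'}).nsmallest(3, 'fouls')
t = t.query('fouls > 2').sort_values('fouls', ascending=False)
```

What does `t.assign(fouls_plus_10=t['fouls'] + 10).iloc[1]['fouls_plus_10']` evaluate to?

group by pos, max of fouls:
     fouls
pos       
D        6
F        5
G        4
M        2
take 3 rows with smallest fouls:
     fouls
pos       
M        2
G        4
F        5
filter rows where fouls > 2:
     fouls
pos       
G        4
F        5
sort by fouls descending:
     fouls
pos       
F        5
G        4
add column fouls_plus_10 = t['fouls'] + 10:
     fouls  fouls_plus_10
pos                      
F        5             15
G        4             14

14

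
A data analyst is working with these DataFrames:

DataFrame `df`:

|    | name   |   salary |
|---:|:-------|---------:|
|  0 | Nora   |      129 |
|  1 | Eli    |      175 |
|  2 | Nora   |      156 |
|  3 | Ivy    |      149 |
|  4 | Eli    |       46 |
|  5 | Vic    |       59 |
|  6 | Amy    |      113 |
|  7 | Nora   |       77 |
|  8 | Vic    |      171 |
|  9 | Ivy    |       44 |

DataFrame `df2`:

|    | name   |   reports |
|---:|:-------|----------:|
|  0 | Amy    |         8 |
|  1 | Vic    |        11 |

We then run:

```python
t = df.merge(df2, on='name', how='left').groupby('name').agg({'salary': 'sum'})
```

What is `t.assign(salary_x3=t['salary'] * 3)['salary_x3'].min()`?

merge on 'name' (how='left') → 10 rows:
   name  salary  reports
0  Nora     129      NaN
1   Eli     175      NaN
2  Nora     156      NaN
3   Ivy     149      NaN
4   Eli      46      NaN
5   Vic      59     11.0
6   Amy     113      8.0
7  Nora      77      NaN
8   Vic     171     11.0
9   Ivy      44      NaN
group by name, sum of salary:
      salary
name        
Amy      113
Eli      221
Ivy      193
Nora     362
Vic      230
add column salary_x3 = t['salary'] * 3:
      salary  salary_x3
name                   
Amy      113        339
Eli      221        663
Ivy      193        579
Nora     362       1086
Vic      230        690
Finally, min of column 'salary_x3' = 339.

339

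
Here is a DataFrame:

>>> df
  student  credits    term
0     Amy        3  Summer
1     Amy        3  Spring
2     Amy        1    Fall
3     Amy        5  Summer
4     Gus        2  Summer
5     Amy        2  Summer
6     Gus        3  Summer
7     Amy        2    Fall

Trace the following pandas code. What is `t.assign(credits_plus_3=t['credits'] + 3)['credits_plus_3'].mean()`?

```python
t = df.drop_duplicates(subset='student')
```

drop duplicate student (keep=first):
  student  credits    term
0     Amy        3  Summer
4     Gus        2  Summer
add column credits_plus_3 = t['credits'] + 3:
  student  credits    term  credits_plus_3
0     Amy        3  Summer               6
4     Gus        2  Summer               5
Taking the mean of column 'credits_plus_3' gives 5.5.

5.5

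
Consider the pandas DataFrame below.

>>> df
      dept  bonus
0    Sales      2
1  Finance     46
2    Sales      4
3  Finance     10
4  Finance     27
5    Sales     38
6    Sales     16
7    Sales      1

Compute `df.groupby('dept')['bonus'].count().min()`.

group by dept, count of bonus:
dept
Finance    3
Sales      5
Name: bonus, dtype: int64

3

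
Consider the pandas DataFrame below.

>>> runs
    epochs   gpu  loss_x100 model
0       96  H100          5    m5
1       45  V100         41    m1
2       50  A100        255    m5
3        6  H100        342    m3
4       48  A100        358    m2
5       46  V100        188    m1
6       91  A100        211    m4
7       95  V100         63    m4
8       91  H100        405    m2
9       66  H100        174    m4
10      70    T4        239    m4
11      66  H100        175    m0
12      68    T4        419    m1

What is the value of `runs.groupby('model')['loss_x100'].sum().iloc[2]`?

763

group by model, sum of loss_x100:
model
m0    175
m1    648
m2    763
m3    342
m4    687
m5    260
Name: loss_x100, dtype: int64
Finally, value at position 2 = 763.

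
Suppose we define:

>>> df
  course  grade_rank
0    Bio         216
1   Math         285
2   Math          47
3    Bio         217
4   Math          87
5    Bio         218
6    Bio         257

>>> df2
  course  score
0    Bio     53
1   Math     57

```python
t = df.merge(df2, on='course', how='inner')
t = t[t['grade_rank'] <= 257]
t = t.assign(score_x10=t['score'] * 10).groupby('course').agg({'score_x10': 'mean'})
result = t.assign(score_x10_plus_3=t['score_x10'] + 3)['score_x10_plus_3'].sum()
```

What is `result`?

1106.0

merge on 'course' (how='inner') → 7 rows:
  course  grade_rank  score
0    Bio         216     53
1   Math         285     57
2   Math          47     57
3    Bio         217     53
4   Math          87     57
5    Bio         218     53
6    Bio         257     53
filter rows where grade_rank <= 257:
  course  grade_rank  score
0    Bio         216     53
2   Math          47     57
3    Bio         217     53
4   Math          87     57
5    Bio         218     53
6    Bio         257     53
add column score_x10 = t['score'] * 10:
  course  grade_rank  score  score_x10
0    Bio         216     53        530
2   Math          47     57        570
3    Bio         217     53        530
4   Math          87     57        570
5    Bio         218     53        530
6    Bio         257     53        530
group by course, mean of score_x10:
        score_x10
course           
Bio         530.0
Math        570.0
add column score_x10_plus_3 = t['score_x10'] + 3:
        score_x10  score_x10_plus_3
course                             
Bio         530.0             533.0
Math        570.0             573.0
So sum() = 1106.0.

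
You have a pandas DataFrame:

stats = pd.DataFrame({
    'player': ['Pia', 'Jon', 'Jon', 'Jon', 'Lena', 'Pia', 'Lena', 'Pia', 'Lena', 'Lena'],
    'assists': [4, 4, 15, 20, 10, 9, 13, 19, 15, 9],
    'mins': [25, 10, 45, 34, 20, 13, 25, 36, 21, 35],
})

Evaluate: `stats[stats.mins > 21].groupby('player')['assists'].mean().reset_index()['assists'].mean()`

13.3333333333

filter rows where mins > 21:
  player  assists  mins
0    Pia        4    25
2    Jon       15    45
3    Jon       20    34
6   Lena       13    25
7    Pia       19    36
9   Lena        9    35
group by player, mean of assists:
player
Jon     17.5
Lena    11.0
Pia     11.5
Name: assists, dtype: float64
reset_index():
  player  assists
0    Jon     17.5
1   Lena     11.0
2    Pia     11.5
Finally, mean of column 'assists' = 13.3333333333.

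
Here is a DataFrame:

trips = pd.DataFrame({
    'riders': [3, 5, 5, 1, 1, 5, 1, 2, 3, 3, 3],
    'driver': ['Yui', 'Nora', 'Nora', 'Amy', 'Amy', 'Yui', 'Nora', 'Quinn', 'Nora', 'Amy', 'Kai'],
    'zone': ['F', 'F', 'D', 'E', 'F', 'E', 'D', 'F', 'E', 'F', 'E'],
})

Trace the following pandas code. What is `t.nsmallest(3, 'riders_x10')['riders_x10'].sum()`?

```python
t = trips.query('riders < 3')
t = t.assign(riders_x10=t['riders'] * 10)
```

30

filter rows where riders < 3:
   riders driver zone
3       1    Amy    E
4       1    Amy    F
6       1   Nora    D
7       2  Quinn    F
add column riders_x10 = t['riders'] * 10:
   riders driver zone  riders_x10
3       1    Amy    E          10
4       1    Amy    F          10
6       1   Nora    D          10
7       2  Quinn    F          20
take 3 rows with smallest riders_x10:
   riders driver zone  riders_x10
3       1    Amy    E          10
4       1    Amy    F          10
6       1   Nora    D          10
Reading off the sum of column 'riders_x10', we get 30.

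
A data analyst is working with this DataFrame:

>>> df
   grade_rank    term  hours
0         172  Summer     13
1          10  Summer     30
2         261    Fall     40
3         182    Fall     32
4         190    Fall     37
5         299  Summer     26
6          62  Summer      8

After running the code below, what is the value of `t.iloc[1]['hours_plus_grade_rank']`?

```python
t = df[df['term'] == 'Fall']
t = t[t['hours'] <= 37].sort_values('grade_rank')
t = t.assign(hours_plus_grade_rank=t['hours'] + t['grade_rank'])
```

227

filter rows where term == 'Fall':
   grade_rank  term  hours
2         261  Fall     40
3         182  Fall     32
4         190  Fall     37
filter rows where hours <= 37:
   grade_rank  term  hours
3         182  Fall     32
4         190  Fall     37
sort by grade_rank:
   grade_rank  term  hours
3         182  Fall     32
4         190  Fall     37
add column hours_plus_grade_rank = t['hours'] + t['grade_rank']:
   grade_rank  term  hours  hours_plus_grade_rank
3         182  Fall     32                    214
4         190  Fall     37                    227
value at position 1, column 'hours_plus_grade_rank' → 227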